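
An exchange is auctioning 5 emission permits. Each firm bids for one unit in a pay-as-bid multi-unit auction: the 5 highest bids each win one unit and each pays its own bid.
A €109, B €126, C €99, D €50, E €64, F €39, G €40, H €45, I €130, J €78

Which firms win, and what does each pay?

Ordering the bids: 130 (I), 126 (B), 109 (A), 99 (C), 78 (J), 64 (E), 50 (D), …
The 5 highest are I, B, A, C, J.
Each winner pays its own bid: I €130, B €126, A €109, C €99, J €78.

I €130, B €126, A €109, C €99, J €78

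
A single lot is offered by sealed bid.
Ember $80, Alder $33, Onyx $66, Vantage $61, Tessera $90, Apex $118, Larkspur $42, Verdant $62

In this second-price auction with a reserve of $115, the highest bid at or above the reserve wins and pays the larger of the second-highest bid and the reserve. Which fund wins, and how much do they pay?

Apex pays $115

Second-price auction with a reserve of $115: the highest bid at or above the reserve wins and pays the larger of the second-highest bid and the reserve.
Sorting bids: 118 (Apex) > 90 (Tessera) > 80 (Ember) > 66 (Onyx) > 62 (Verdant) > 61 (Vantage) > …
Highest eligible bid: Apex at $118.
Second-highest bid $90 is below the reserve $115, so the reserve binds → payment $115.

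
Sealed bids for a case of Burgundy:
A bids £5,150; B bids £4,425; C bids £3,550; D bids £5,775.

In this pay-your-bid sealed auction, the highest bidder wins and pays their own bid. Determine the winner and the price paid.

Rule: the highest bidder wins and pays their own bid.
Bids in order: 5,775 (D) > 5,150 (A) > 4,425 (B) > 3,550 (C)
D has the highest bid and pays exactly that: £5,775.

D pays £5,775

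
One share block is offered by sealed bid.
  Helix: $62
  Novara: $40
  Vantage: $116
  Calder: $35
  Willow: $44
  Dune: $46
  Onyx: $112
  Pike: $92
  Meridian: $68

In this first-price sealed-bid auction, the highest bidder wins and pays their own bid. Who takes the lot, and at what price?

Vantage pays $116

Sorting bids: 116 (Vantage) > 112 (Onyx) > 92 (Pike) > 68 (Meridian) > 62 (Helix) > 46 (Dune) > …
Vantage has the highest bid and pays exactly that: $116.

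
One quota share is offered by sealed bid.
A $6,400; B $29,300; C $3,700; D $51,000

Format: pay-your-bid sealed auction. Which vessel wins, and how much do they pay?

Rule: the highest bidder wins and pays their own bid.
Sorting bids: 51,000 (D) > 29,300 (B) > 6,400 (A) > 3,700 (C)
First-price: D pays what they bid, $51,000.

D pays $51,000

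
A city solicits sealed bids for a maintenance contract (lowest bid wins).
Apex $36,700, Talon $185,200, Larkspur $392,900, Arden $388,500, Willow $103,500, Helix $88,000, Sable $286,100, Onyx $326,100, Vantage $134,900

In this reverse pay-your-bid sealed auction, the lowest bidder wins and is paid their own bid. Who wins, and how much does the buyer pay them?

Reverse pay-your-bid sealed auction: the lowest bidder wins and is paid their own bid.
Bids ranked: 36,700 (Apex) < 88,000 (Helix) < 103,500 (Willow) < 134,900 (Vantage) < 185,200 (Talon) < 286,100 (Sable) < …
Apex has the lowest bid and is paid exactly that: $36,700.

Apex is paid $36,700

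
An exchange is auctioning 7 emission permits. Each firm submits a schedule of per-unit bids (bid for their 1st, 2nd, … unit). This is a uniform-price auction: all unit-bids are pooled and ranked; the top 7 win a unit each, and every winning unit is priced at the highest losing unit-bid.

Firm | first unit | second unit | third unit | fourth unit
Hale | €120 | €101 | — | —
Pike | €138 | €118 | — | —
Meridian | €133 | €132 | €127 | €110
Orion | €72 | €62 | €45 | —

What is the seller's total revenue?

Merging the schedules and taking the best 7: 138 (Pike-1), 133 (Meridian-1), 132 (Meridian-2), 127 (Meridian-3), 120 (Hale-1), 118 (Pike-2), 110 (Meridian-4)
Highest rejected unit-bid = €101.
Allocation: Hale 1, Meridian 4, Pike 2. Every unit priced at €101.
Revenue = 7 × 101 = €707.

Total revenue: €707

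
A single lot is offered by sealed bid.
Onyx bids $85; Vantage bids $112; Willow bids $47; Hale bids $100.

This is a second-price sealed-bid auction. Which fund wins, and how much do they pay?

Bids ranked: 112 (Vantage) > 100 (Hale) > 85 (Onyx) > 47 (Willow)
Vantage wins with the highest bid; price is set by the runner-up at $100.

Vantage pays $100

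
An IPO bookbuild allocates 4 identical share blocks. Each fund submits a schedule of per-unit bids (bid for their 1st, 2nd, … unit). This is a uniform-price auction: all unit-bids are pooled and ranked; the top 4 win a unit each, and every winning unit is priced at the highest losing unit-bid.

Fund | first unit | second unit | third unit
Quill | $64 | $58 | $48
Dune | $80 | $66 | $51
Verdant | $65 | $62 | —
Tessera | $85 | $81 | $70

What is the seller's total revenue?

All unit-bids, highest first — top 4: 85 (Tessera-1), 81 (Tessera-2), 80 (Dune-1), 70 (Tessera-3)
First bid not allocated: $66.
Allocation: Dune 1, Tessera 3. Every unit priced at $66.
Revenue = 4 × 66 = $264.

Total revenue: $264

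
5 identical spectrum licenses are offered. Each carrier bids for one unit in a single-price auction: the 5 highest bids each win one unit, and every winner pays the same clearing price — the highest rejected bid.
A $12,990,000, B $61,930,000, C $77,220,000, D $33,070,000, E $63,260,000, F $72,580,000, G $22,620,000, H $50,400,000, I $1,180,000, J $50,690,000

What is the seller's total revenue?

Ordering the bids: 77,220,000 (C), 72,580,000 (F), 63,260,000 (E), 61,930,000 (B), 50,690,000 (J), 50,400,000 (H), 33,070,000 (D), …
Top 5: C, F, E, B, J.
Clearing price = highest rejected bid = $50,400,000.
Total revenue = 5 × $50,400,000 = $252,000,000.

Total revenue: $252,000,000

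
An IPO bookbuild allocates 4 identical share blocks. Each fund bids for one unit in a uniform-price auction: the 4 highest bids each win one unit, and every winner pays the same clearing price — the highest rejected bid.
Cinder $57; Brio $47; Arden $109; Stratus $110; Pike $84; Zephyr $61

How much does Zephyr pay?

Zephyr pays $57

Sorting: 110 (Stratus), 109 (Arden), 84 (Pike), 61 (Zephyr), 57 (Cinder), 47 (Brio)
Winners (4 units): Stratus, Arden, Pike, Zephyr.
First losing bid is Cinder's $57, which sets the uniform price.
Zephyr wins → pays $57.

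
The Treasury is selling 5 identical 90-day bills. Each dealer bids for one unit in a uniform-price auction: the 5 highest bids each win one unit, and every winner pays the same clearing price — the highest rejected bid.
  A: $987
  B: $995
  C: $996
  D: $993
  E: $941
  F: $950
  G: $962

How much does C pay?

C pays $950

Bids ranked high→low: 996 (C), 995 (B), 993 (D), 987 (A), 962 (G), 950 (F), 941 (E)
Top 5: C, B, D, A, G.
First losing bid is F's $950, which sets the uniform price.
C wins → pays $950.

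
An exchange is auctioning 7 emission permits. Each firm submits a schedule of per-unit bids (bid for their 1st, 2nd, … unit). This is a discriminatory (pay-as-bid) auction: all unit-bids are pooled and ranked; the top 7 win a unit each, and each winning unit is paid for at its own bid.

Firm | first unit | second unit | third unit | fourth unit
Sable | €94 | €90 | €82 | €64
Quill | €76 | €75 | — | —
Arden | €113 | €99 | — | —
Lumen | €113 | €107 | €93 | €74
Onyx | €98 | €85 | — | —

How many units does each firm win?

Arden 2, Lumen 3, Onyx 1, Sable 1

All unit-bids, highest first — top 7: 113 (Arden-1), 113 (Lumen-1), 107 (Lumen-2), 99 (Arden-2), 98 (Onyx-1), 94 (Sable-1), 93 (Lumen-3)
Next rejected bid: €90 (not a price — pay-as-bid).
Allocation: Arden 2, Lumen 3, Onyx 1, Sable 1.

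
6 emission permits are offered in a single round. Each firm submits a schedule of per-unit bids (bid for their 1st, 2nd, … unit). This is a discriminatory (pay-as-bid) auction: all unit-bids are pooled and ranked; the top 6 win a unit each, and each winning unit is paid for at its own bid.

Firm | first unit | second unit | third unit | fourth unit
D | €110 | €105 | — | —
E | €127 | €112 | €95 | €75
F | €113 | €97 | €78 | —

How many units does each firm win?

Pooled unit-bids ranked (top 6): 127 (E-1), 113 (F-1), 112 (E-2), 110 (D-1), 105 (D-2), 97 (F-2)
Next rejected bid: €95 (not a price — pay-as-bid).
Allocation: D 2, E 2, F 2.

D 2, E 2, F 2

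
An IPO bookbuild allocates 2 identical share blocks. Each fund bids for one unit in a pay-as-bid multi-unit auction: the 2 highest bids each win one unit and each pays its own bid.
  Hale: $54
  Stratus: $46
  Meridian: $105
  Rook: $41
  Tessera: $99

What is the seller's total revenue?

Sorting: 105 (Meridian), 99 (Tessera), 54 (Hale), 46 (Stratus), …
Top 2: Meridian, Tessera.
Total revenue = 105 + 99 = $204.

Total revenue: $204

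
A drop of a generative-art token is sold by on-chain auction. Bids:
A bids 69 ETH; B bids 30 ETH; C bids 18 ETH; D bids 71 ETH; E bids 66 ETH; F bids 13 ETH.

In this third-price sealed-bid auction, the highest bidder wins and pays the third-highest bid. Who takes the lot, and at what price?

Bids in order: 71 (D) > 69 (A) > 66 (E) > 30 (B) > 18 (C) > 13 (F)
D wins; payment is bid #3 in the ranking = 66 ETH.

D pays 66 ETH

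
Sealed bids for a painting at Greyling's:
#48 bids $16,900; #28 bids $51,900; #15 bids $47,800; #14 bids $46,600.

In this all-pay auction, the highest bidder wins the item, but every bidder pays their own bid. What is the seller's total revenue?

Rule: the highest bidder wins the item, but every bidder pays their own bid.
Sorting bids: 51,900 (#28) > 47,800 (#15) > 46,600 (#14) > 16,900 (#48)
#28 wins with the top bid; all bids are sunk regardless.
Every bidder forfeits their bid regardless of winning.
Revenue = 16,900 + 51,900 + 47,800 + 46,600 = $163,200.

Total revenue: $163,200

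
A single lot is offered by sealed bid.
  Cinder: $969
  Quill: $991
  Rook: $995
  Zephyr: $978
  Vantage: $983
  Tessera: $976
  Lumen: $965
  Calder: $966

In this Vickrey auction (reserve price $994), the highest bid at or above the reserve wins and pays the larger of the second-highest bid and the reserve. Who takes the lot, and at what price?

Rook pays $994

Bids ranked: 995 (Rook) > 991 (Quill) > 983 (Vantage) > 978 (Zephyr) > 976 (Tessera) > 969 (Cinder) > …
Highest eligible bid: Rook at $995.
max(second-highest $991, reserve $994) = $994.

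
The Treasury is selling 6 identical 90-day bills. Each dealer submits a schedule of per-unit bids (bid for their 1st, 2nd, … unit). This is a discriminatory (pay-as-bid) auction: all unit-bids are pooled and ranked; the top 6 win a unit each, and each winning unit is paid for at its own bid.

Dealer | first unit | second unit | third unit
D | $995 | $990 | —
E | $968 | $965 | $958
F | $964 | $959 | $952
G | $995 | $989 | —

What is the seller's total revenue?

All unit-bids, highest first — top 6: 995 (D-1), 995 (G-1), 990 (D-2), 989 (G-2), 968 (E-1), 965 (E-2)
Next rejected bid: $964 (not a price — pay-as-bid).
Each winning unit pays its own bid.
Revenue = 995 + 995 + 990 + 989 + 968 + 965 = $5,902.

Total revenue: $5,902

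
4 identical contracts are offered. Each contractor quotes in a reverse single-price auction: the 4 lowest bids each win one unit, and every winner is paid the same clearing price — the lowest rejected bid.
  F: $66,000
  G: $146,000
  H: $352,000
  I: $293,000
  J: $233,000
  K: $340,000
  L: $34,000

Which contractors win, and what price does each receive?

L, F, G, J; each is paid $293,000

Ordering the bids: 34,000 (L), 66,000 (F), 146,000 (G), 233,000 (J), 293,000 (I), 340,000 (K), …
Winners (4 units): L, F, G, J.
First losing bid is I's $293,000, which sets the uniform price.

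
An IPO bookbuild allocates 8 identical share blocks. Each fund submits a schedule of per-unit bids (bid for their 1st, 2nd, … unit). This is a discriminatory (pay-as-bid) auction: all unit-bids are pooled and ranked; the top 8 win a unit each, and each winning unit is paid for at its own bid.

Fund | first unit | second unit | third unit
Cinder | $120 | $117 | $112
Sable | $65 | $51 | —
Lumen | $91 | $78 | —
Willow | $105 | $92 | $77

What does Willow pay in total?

Willow pays $274

Merging the schedules and taking the best 8: 120 (Cinder-1), 117 (Cinder-2), 112 (Cinder-3), 105 (Willow-1), 92 (Willow-2), 91 (Lumen-1), 78 (Lumen-2), 77 (Willow-3)
Next rejected bid: $65 (not a price — pay-as-bid).
Willow's winning unit-bids: 105 + 92 + 77 = $274.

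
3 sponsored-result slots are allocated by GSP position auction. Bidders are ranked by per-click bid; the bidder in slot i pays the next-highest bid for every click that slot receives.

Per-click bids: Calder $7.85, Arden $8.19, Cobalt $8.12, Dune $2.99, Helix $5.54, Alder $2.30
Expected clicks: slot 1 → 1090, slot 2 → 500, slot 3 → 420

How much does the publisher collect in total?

Ranked by bid: $8.19 (Arden) > $8.12 (Cobalt) > $7.85 (Calder) > $5.54 (Helix) > …
Slot 1: Arden pays $8.12 × 1090 = $8850.80
Slot 2: Cobalt pays $7.85 × 500 = $3925.00
Slot 3: Calder pays $5.54 × 420 = $2326.80
Total = $15102.60

Total revenue: $15102.60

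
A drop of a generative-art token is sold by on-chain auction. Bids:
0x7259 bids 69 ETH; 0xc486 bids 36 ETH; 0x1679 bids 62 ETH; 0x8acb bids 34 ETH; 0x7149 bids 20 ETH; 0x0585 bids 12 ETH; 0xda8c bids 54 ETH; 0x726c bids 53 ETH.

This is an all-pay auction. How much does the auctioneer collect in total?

Rule: the highest bidder wins the item, but every bidder pays their own bid.
Bids in order: 69 (0x7259) > 62 (0x1679) > 54 (0xda8c) > 53 (0x726c) > 36 (0xc486) > 34 (0x8acb) > …
Every bidder forfeits their bid regardless of winning.
Revenue = 69 + 36 + 62 + 34 + 20 + 12 + 54 + 53 = 340 ETH.

Total revenue: 340 ETH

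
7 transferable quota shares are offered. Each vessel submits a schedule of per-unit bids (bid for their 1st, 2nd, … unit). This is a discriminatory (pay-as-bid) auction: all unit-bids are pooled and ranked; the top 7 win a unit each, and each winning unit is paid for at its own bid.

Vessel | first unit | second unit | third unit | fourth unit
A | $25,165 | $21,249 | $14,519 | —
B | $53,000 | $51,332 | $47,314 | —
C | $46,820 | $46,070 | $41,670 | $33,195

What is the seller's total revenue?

All unit-bids, highest first — top 7: 53,000 (B-1), 51,332 (B-2), 47,314 (B-3), 46,820 (C-1), 46,070 (C-2), 41,670 (C-3), 33,195 (C-4)
Next rejected bid: $25,165 (not a price — pay-as-bid).
Each winning unit pays its own bid.
Revenue = 53,000 + 51,332 + 47,314 + 46,820 + 46,070 + 41,670 + 33,195 = $319,401.

Total revenue: $319,401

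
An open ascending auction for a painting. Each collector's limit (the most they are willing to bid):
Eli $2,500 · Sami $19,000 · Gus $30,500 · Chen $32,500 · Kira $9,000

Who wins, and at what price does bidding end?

Limits ranked: 32,500 (Chen) > 30,500 (Gus) > 19,000 (Sami) > 9,000 (Kira) > 2,500 (Eli)
Bidding ends when Gus exits at $30,500; Chen takes it.

Chen wins at $30,500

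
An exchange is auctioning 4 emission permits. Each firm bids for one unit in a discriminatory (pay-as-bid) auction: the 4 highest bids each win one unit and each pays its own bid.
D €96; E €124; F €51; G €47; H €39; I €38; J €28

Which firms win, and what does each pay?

Ordering the bids: 124 (E), 96 (D), 51 (F), 47 (G), 39 (H), 38 (I), …
Top 4: E, D, F, G.
Each winner pays its own bid: E €124, D €96, F €51, G €47.

E €124, D €96, F €51, G €47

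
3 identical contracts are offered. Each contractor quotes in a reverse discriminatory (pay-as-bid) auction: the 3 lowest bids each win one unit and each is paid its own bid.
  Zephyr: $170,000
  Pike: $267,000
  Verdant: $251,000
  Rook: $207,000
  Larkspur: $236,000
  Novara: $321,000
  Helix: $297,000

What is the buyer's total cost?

Total cost: $613,000

Bids ranked low→high: 170,000 (Zephyr), 207,000 (Rook), 236,000 (Larkspur), 251,000 (Verdant), 267,000 (Pike), …
Winners (3 units): Zephyr, Rook, Larkspur.
Total cost = 170,000 + 207,000 + 236,000 = $613,000.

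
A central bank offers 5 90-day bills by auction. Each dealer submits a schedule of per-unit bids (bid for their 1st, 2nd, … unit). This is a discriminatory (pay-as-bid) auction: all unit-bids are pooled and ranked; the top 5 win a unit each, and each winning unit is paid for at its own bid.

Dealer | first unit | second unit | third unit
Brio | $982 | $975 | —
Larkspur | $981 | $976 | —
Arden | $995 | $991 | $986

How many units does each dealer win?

Arden 3, Brio 1, Larkspur 1

Merging the schedules and taking the best 5: 995 (Arden-1), 991 (Arden-2), 986 (Arden-3), 982 (Brio-1), 981 (Larkspur-1)
Next rejected bid: $976 (not a price — pay-as-bid).
Allocation: Arden 3, Brio 1, Larkspur 1.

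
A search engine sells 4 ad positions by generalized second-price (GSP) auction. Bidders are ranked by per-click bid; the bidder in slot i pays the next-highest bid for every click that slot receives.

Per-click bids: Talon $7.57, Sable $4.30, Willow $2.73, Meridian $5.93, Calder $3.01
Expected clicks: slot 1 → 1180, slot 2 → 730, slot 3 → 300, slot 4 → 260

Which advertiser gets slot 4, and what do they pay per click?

Ranked by bid: $7.57 (Talon) > $5.93 (Meridian) > $4.30 (Sable) > $3.01 (Calder) > $2.73 (Willow)
Slot 4 goes to the fourth-ranked bidder, Calder, who pays the next bid down: $2.73/click.

Calder; $2.73 per click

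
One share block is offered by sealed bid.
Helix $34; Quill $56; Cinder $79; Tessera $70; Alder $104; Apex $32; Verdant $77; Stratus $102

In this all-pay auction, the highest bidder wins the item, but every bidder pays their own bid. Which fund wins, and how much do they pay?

Alder pays $104

Sorting bids: 104 (Alder) > 102 (Stratus) > 79 (Cinder) > 77 (Verdant) > 70 (Tessera) > 56 (Quill) > …
Alder is highest and takes the item; every bidder forfeits their bid.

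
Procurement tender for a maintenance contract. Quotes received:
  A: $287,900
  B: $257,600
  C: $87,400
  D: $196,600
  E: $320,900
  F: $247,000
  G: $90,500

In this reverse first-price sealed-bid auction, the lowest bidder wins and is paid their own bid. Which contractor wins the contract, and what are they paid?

Reverse first-price sealed-bid auction: the lowest bidder wins and is paid their own bid.
Sorting bids: 87,400 (C) < 90,500 (G) < 196,600 (D) < 247,000 (F) < 257,600 (B) < 287,900 (A) < …
C is lowest → is paid own bid, $87,400.

C is paid $87,400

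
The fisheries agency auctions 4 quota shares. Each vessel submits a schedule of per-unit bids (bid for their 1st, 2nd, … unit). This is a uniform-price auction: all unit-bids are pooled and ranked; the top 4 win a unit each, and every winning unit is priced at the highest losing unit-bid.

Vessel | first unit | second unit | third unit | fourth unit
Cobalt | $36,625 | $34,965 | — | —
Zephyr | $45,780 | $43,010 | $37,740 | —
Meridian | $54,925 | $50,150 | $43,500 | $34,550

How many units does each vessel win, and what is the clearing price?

Merging the schedules and taking the best 4: 54,925 (Meridian-1), 50,150 (Meridian-2), 45,780 (Zephyr-1), 43,500 (Meridian-3)
The (k+1)-th unit-bid is $43,010.
Allocation: Meridian 3, Zephyr 1.

Meridian 3, Zephyr 1; clearing price $43,010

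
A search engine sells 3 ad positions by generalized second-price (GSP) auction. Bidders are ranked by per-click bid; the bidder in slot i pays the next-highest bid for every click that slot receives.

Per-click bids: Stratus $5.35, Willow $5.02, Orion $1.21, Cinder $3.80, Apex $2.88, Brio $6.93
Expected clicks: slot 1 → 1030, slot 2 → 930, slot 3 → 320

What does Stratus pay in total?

Per-click bids in order: $6.93 (Brio) > $5.35 (Stratus) > $5.02 (Willow) > $3.80 (Cinder) > …
Stratus holds slot 2 → pays next bid $5.02 × 930 clicks = $4668.60.

Stratus pays $4668.60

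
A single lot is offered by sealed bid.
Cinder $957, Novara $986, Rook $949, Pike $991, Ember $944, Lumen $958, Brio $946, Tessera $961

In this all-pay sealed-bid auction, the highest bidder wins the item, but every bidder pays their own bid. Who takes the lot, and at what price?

Rule: the highest bidder wins the item, but every bidder pays their own bid.
Bids in order: 991 (Pike) > 986 (Novara) > 961 (Tessera) > 958 (Lumen) > 957 (Cinder) > 949 (Rook) > …
Pike wins with the top bid; all bids are sunk regardless.

Pike pays $991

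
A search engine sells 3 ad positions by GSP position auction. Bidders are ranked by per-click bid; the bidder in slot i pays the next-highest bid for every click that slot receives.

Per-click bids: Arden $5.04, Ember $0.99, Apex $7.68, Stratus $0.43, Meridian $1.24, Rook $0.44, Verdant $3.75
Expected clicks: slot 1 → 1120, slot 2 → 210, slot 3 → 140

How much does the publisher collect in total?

Total revenue: $6605.90

Ranked by bid: $7.68 (Apex) > $5.04 (Arden) > $3.75 (Verdant) > $1.24 (Meridian) > …
Slot 1: Apex pays $5.04 × 1120 = $5644.80
Slot 2: Arden pays $3.75 × 210 = $787.50
Slot 3: Verdant pays $1.24 × 140 = $173.60
Total = $6605.90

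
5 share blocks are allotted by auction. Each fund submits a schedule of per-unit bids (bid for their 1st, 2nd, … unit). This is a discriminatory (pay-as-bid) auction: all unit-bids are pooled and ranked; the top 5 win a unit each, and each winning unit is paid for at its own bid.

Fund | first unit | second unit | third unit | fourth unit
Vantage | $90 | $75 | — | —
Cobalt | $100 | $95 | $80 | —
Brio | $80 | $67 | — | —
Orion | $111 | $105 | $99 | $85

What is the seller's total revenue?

Total revenue: $510

Pooled unit-bids ranked (top 5): 111 (Orion-1), 105 (Orion-2), 100 (Cobalt-1), 99 (Orion-3), 95 (Cobalt-2)
Next rejected bid: $90 (not a price — pay-as-bid).
Each winning unit pays its own bid.
Revenue = 111 + 105 + 100 + 99 + 95 = $510.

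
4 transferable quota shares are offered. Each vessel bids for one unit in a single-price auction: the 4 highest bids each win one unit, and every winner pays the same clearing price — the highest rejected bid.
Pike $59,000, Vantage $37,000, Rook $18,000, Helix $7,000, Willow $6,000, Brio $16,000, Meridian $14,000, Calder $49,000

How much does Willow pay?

Sorting: 59,000 (Pike), 49,000 (Calder), 37,000 (Vantage), 18,000 (Rook), 16,000 (Brio), 14,000 (Meridian), …
Winners (4 units): Pike, Calder, Vantage, Rook.
First losing bid is Brio's $16,000, which sets the uniform price.
Willow does not win → pays $0.

Willow pays $0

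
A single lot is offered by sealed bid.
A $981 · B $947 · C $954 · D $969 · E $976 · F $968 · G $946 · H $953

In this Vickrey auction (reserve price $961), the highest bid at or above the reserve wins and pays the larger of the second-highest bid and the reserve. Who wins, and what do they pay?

Bids ranked: 981 (A) > 976 (E) > 969 (D) > 968 (F) > 954 (C) > 953 (H) > …
Highest eligible bid: A at $981.
Second-highest bid $976 exceeds the reserve $961 → payment $976.

A pays $976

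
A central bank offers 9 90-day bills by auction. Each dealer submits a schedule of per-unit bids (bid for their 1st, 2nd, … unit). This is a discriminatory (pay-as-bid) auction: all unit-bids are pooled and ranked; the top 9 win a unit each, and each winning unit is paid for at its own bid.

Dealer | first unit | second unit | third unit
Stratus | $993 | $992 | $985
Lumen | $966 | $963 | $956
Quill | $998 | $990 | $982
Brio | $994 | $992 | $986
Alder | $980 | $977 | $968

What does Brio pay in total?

Brio pays $2,972

Pooled unit-bids ranked (top 9): 998 (Quill-1), 994 (Brio-1), 993 (Stratus-1), 992 (Stratus-2), 992 (Brio-2), 990 (Quill-2), 986 (Brio-3), 985 (Stratus-3), 982 (Quill-3)
Next rejected bid: $980 (not a price — pay-as-bid).
Brio's winning unit-bids: 994 + 992 + 986 = $2,972.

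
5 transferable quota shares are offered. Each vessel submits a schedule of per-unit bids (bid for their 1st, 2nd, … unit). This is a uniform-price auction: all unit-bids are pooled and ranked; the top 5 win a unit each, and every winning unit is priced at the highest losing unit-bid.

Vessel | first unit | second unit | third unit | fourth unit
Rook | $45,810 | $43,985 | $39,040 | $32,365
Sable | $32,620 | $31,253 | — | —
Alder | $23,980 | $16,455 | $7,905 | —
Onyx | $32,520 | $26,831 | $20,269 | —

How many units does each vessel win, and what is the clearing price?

Merging the schedules and taking the best 5: 45,810 (Rook-1), 43,985 (Rook-2), 39,040 (Rook-3), 32,620 (Sable-1), 32,520 (Onyx-1)
Highest rejected unit-bid = $32,365.
Allocation: Onyx 1, Rook 3, Sable 1.

Onyx 1, Rook 3, Sable 1; clearing price $32,365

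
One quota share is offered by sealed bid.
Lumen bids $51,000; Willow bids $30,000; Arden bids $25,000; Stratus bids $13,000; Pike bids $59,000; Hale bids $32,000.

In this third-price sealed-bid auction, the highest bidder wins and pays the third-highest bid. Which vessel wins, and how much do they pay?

Third-price sealed-bid auction: the highest bidder wins and pays the third-highest bid.
Sorting bids: 59,000 (Pike) > 51,000 (Lumen) > 32,000 (Hale) > 30,000 (Willow) > 25,000 (Arden) > 13,000 (Stratus)
Pike is highest; pays the third-highest bid, $32,000.

Pike pays $32,000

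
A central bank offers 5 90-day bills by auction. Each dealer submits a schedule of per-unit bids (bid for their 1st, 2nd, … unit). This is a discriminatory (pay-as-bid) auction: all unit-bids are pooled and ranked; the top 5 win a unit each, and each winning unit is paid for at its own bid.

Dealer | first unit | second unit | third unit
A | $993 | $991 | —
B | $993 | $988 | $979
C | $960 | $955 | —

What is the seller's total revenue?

Merging the schedules and taking the best 5: 993 (A-1), 993 (B-1), 991 (A-2), 988 (B-2), 979 (B-3)
Next rejected bid: $960 (not a price — pay-as-bid).
Each winning unit pays its own bid.
Revenue = 993 + 993 + 991 + 988 + 979 = $4,944.

Total revenue: $4,944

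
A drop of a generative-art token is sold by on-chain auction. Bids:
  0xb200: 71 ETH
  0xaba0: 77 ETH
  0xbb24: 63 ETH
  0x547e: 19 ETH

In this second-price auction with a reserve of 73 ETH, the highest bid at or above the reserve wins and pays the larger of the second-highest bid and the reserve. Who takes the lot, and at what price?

Rule: the highest bid at or above the reserve wins and pays the larger of the second-highest bid and the reserve.
Sorting bids: 77 (0xaba0) > 71 (0xb200) > 63 (0xbb24) > 19 (0x547e)
Highest eligible bid: 0xaba0 at 77 ETH.
Second-highest bid 71 ETH is below the reserve 73 ETH, so the reserve binds → payment 73 ETH.

0xaba0 pays 73 ETH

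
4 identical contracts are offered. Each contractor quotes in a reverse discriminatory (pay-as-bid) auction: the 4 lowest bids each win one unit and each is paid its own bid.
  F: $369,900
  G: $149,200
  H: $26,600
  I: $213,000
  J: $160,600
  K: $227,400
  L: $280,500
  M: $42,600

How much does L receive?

Sorting: 26,600 (H), 42,600 (M), 149,200 (G), 160,600 (J), 213,000 (I), 227,400 (K), …
The 4 lowest are H, M, G, J.
L does not win → $0.

L is paid $0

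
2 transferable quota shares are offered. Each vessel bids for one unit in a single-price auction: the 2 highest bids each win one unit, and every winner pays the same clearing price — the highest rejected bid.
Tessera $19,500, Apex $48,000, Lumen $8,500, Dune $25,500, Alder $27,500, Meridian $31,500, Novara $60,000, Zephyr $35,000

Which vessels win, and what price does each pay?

Novara, Apex; each pays $35,000

Ordering the bids: 60,000 (Novara), 48,000 (Apex), 35,000 (Zephyr), 31,500 (Meridian), …
Top 2: Novara, Apex.
Highest unsuccessful bid: $35,000 → clearing price.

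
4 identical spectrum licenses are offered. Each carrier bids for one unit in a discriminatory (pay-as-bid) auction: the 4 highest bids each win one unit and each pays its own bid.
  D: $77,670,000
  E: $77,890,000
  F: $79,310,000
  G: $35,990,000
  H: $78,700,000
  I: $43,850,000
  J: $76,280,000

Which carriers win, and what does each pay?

F $79,310,000, H $78,700,000, E $77,890,000, D $77,670,000

Sorting: 79,310,000 (F), 78,700,000 (H), 77,890,000 (E), 77,670,000 (D), 76,280,000 (J), 43,850,000 (I), …
Winners (4 units): F, H, E, D.
Each winner pays its own bid: F $79,310,000, H $78,700,000, E $77,890,000, D $77,670,000.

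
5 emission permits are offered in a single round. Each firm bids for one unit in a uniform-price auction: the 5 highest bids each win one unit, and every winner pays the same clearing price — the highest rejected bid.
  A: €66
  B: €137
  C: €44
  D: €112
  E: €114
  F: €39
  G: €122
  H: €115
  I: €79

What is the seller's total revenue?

Total revenue: €395

Ordering the bids: 137 (B), 122 (G), 115 (H), 114 (E), 112 (D), 79 (I), 66 (A), …
The 5 highest are B, G, H, E, D.
Highest unsuccessful bid: €79 → clearing price.
Total revenue = 5 × €79 = €395.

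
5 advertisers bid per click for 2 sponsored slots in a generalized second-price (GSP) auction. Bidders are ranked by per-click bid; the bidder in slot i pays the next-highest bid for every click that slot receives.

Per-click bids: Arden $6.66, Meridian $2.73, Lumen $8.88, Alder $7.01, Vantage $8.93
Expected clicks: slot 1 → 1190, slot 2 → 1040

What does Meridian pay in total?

Meridian pays $0.00

Ranked by bid: $8.93 (Vantage) > $8.88 (Lumen) > $7.01 (Alder) > …
Meridian ranks below slot 2 → no slot, pays nothing.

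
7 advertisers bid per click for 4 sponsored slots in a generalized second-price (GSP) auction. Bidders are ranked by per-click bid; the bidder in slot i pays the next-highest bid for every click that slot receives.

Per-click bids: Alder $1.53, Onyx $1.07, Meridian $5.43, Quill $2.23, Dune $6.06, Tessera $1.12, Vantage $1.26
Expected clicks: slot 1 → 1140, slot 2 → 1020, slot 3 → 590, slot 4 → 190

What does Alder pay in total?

Alder pays $239.40

Per-click bids in order: $6.06 (Dune) > $5.43 (Meridian) > $2.23 (Quill) > $1.53 (Alder) > $1.26 (Vantage) > …
Alder holds slot 4 → pays next bid $1.26 × 190 clicks = $239.40.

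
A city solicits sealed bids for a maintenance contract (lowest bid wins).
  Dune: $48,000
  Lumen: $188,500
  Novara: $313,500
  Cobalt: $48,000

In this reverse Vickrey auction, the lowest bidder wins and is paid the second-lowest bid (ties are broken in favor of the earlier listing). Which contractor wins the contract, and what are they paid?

Rule: the lowest bidder wins and is paid the second-lowest bid.
Bids ranked: 48,000 (Dune) < 48,000 (Cobalt) < 188,500 (Lumen) < 313,500 (Novara)
Dune and Cobalt tie at $48,000; tie-break gives it to Dune.
Second-price: Dune is paid Cobalt's bid of $48,000.

Dune is paid $48,000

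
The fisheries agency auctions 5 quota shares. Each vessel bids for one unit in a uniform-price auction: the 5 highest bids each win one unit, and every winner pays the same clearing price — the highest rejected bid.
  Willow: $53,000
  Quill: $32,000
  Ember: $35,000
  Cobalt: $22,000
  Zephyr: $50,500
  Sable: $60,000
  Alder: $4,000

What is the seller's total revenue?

Total revenue: $110,000

Sorting: 60,000 (Sable), 53,000 (Willow), 50,500 (Zephyr), 35,000 (Ember), 32,000 (Quill), 22,000 (Cobalt), 4,000 (Alder)
Winners (5 units): Sable, Willow, Zephyr, Ember, Quill.
Highest unsuccessful bid: $22,000 → clearing price.
Total revenue = 5 × $22,000 = $110,000.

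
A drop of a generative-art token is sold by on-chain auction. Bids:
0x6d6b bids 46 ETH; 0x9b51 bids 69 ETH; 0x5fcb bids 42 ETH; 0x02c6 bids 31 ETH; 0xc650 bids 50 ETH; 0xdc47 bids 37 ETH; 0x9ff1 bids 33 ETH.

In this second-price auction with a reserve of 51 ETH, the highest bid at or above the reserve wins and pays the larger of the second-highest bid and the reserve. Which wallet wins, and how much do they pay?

0x9b51 pays 51 ETH

Bids ranked: 69 (0x9b51) > 50 (0xc650) > 46 (0x6d6b) > 42 (0x5fcb) > 37 (0xdc47) > 33 (0x9ff1) > …
0x9b51 has the top bid at or above the reserve (69 ETH).
max(second-highest 50 ETH, reserve 51 ETH) = 51 ETH.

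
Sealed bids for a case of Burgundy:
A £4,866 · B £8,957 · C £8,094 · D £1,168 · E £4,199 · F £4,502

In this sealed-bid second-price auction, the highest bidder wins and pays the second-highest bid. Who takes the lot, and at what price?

B pays £8,094

Rule: the highest bidder wins and pays the second-highest bid.
Sorting bids: 8,957 (B) > 8,094 (C) > 4,866 (A) > 4,502 (F) > 4,199 (E) > 1,168 (D)
B wins with the highest bid; price is set by the runner-up at £8,094.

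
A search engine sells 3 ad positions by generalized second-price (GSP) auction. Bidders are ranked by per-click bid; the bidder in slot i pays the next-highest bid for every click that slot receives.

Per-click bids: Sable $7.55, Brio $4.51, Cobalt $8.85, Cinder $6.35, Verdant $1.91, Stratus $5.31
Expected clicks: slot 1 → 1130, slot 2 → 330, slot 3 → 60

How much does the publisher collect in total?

Ranked by bid: $8.85 (Cobalt) > $7.55 (Sable) > $6.35 (Cinder) > $5.31 (Stratus) > …
Slot 1: Cobalt pays $7.55 × 1130 = $8531.50
Slot 2: Sable pays $6.35 × 330 = $2095.50
Slot 3: Cinder pays $5.31 × 60 = $318.60
Total = $10945.60

Total revenue: $10945.60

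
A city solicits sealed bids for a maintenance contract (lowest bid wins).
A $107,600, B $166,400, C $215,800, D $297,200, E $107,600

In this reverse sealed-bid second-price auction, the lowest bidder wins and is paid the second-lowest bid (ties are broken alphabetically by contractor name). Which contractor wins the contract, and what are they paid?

Sorting bids: 107,600 (A) < 107,600 (E) < 166,400 (B) < 215,800 (C) < 297,200 (D)
Tie at $107,600 → A wins by tie-break.
A is lowest; is paid the second-lowest bid, $107,600.

A is paid $107,600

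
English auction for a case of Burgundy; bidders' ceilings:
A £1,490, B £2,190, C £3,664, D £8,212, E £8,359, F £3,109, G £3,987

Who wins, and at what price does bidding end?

Sorting limits: 8,359 (E) > 8,212 (D) > 3,987 (G) > 3,664 (C) > 3,109 (F) > 2,190 (B) > …
Bidding ends when D exits at £8,212; E takes it.

E wins at £8,212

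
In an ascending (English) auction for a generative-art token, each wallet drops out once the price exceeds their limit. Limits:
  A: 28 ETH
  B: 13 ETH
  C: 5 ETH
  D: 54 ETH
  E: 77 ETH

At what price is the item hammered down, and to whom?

E wins at 54 ETH

Rule: the price rises until one bidder remains; the winner pays the price at which the last rival dropped out.
Sorting limits: 77 (E) > 54 (D) > 28 (A) > 13 (B) > 5 (C)
Once the price passes 54 ETH, only E is left; the hammer falls at D's limit of 54 ETH.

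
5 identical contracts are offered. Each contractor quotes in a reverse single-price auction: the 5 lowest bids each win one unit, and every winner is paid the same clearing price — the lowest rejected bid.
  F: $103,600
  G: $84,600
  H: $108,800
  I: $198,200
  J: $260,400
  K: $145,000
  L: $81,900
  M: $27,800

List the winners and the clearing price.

M, L, G, F, H; each is paid $145,000

Sorting: 27,800 (M), 81,900 (L), 84,600 (G), 103,600 (F), 108,800 (H), 145,000 (K), 198,200 (I), …
The 5 lowest are M, L, G, F, H.
Lowest unsuccessful bid: $145,000 → clearing price.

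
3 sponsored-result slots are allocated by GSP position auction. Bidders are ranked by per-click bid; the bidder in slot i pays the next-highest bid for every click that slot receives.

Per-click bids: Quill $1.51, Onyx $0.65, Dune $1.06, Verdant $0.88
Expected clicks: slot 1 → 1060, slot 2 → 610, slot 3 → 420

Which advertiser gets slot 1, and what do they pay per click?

Per-click bids in order: $1.51 (Quill) > $1.06 (Dune) > $0.88 (Verdant) > $0.65 (Onyx)
Slot 1 goes to the first-ranked bidder, Quill, who pays the next bid down: $1.06/click.

Quill; $1.06 per click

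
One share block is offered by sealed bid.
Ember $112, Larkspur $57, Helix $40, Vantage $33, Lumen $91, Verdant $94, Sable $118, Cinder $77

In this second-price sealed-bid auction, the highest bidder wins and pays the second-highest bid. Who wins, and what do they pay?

Bids ranked: 118 (Sable) > 112 (Ember) > 94 (Verdant) > 91 (Lumen) > 77 (Cinder) > 57 (Larkspur) > …
Sable wins with the highest bid; price is set by the runner-up at $112.

Sable pays $112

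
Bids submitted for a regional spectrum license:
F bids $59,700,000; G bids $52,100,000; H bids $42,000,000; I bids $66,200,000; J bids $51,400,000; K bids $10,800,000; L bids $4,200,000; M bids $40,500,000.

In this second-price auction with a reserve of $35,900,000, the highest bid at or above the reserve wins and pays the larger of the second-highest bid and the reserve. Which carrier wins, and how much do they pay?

Second-price auction with a reserve of $35,900,000: the highest bid at or above the reserve wins and pays the larger of the second-highest bid and the reserve.
Bids in order: 66,200,000 (I) > 59,700,000 (F) > 52,100,000 (G) > 51,400,000 (J) > 42,000,000 (H) > 40,500,000 (M) > …
Highest eligible bid: I at $66,200,000.
Second-highest bid $59,700,000 exceeds the reserve $35,900,000 → payment $59,700,000.

I pays $59,700,000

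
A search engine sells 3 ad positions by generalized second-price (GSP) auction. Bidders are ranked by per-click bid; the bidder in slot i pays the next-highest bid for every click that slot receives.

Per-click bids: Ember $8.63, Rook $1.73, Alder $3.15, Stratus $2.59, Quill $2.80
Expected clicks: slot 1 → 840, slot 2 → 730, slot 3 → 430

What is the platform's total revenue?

Total revenue: $5803.70

Sorting advertisers: $8.63 (Ember) > $3.15 (Alder) > $2.80 (Quill) > $2.59 (Stratus) > …
Slot 1: Ember pays $3.15 × 840 = $2646.00
Slot 2: Alder pays $2.80 × 730 = $2044.00
Slot 3: Quill pays $2.59 × 430 = $1113.70
Total = $5803.70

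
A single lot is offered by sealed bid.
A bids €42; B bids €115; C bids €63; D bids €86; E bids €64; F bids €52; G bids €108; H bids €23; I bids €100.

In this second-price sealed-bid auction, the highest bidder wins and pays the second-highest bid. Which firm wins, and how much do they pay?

B pays €108

Second-price sealed-bid auction: the highest bidder wins and pays the second-highest bid.
Bids ranked: 115 (B) > 108 (G) > 100 (I) > 86 (D) > 64 (E) > 63 (C) > …
B wins with the highest bid; price is set by the runner-up at €108.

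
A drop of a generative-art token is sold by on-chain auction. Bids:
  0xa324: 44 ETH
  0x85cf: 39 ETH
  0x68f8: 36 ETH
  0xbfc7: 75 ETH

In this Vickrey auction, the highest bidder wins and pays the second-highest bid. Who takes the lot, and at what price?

Bids ranked: 75 (0xbfc7) > 44 (0xa324) > 39 (0x85cf) > 36 (0x68f8)
0xbfc7 is highest; pays the second-highest bid, 44 ETH.

0xbfc7 pays 44 ETH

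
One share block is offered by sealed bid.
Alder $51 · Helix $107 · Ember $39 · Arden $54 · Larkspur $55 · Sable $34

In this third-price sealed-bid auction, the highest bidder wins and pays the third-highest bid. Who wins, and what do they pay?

Sorting bids: 107 (Helix) > 55 (Larkspur) > 54 (Arden) > 51 (Alder) > 39 (Ember) > 34 (Sable)
Helix is highest; pays the third-highest bid, $54.

Helix pays $54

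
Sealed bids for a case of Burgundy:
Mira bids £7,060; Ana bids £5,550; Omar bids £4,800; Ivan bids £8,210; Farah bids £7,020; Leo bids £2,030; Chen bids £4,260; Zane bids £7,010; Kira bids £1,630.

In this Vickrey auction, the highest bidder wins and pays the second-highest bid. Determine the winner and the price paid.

Bids ranked: 8,210 (Ivan) > 7,060 (Mira) > 7,020 (Farah) > 7,010 (Zane) > 5,550 (Ana) > 4,800 (Omar) > …
Ivan is highest; pays the second-highest bid, £7,060.

Ivan pays £7,060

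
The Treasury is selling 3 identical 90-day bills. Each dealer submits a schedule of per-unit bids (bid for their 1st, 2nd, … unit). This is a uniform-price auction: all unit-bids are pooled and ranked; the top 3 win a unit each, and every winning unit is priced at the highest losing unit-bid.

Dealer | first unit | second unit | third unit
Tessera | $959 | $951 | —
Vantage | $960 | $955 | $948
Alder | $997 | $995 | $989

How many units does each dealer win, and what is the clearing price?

Alder 3; clearing price $960

Merging the schedules and taking the best 3: 997 (Alder-1), 995 (Alder-2), 989 (Alder-3)
First bid not allocated: $960.
Allocation: Alder 3.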